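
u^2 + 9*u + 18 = (u + 3)*(u + 6)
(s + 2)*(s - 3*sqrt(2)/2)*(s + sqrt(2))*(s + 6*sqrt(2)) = s^4 + 2*s^3 + 11*sqrt(2)*s^3/2 - 9*s^2 + 11*sqrt(2)*s^2 - 18*sqrt(2)*s - 18*s - 36*sqrt(2)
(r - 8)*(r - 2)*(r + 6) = r^3 - 4*r^2 - 44*r + 96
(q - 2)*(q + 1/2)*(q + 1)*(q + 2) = q^4 + 3*q^3/2 - 7*q^2/2 - 6*q - 2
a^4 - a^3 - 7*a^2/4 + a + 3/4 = (a - 3/2)*(a - 1)*(a + 1/2)*(a + 1)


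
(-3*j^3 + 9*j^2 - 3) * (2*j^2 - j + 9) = -6*j^5 + 21*j^4 - 36*j^3 + 75*j^2 + 3*j - 27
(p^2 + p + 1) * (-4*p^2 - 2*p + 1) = -4*p^4 - 6*p^3 - 5*p^2 - p + 1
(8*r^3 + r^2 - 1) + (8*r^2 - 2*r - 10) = 8*r^3 + 9*r^2 - 2*r - 11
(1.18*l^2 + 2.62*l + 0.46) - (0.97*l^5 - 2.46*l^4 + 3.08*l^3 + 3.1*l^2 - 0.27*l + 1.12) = -0.97*l^5 + 2.46*l^4 - 3.08*l^3 - 1.92*l^2 + 2.89*l - 0.66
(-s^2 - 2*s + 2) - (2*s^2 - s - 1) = -3*s^2 - s + 3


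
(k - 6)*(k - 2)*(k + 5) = k^3 - 3*k^2 - 28*k + 60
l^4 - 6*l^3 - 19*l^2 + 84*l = l*(l - 7)*(l - 3)*(l + 4)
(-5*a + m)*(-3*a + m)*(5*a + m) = 75*a^3 - 25*a^2*m - 3*a*m^2 + m^3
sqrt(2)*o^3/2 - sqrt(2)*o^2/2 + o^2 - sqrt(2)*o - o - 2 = (o - 2)*(o + 1)*(sqrt(2)*o/2 + 1)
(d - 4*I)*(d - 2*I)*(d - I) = d^3 - 7*I*d^2 - 14*d + 8*I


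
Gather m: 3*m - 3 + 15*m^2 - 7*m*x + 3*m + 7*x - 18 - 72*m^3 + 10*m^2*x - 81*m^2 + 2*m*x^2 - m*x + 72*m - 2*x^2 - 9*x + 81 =-72*m^3 + m^2*(10*x - 66) + m*(2*x^2 - 8*x + 78) - 2*x^2 - 2*x + 60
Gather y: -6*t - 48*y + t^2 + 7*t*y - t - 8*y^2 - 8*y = t^2 - 7*t - 8*y^2 + y*(7*t - 56)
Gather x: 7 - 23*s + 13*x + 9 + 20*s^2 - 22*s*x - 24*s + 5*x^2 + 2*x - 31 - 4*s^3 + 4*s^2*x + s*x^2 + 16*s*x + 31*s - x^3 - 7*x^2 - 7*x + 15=-4*s^3 + 20*s^2 - 16*s - x^3 + x^2*(s - 2) + x*(4*s^2 - 6*s + 8)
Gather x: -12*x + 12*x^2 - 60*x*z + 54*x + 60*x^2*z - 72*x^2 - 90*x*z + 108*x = x^2*(60*z - 60) + x*(150 - 150*z)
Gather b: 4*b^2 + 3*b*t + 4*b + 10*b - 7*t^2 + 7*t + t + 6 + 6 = 4*b^2 + b*(3*t + 14) - 7*t^2 + 8*t + 12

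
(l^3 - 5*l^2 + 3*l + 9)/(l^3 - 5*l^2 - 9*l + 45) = (l^2 - 2*l - 3)/(l^2 - 2*l - 15)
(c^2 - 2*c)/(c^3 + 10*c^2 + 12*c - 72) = c/(c^2 + 12*c + 36)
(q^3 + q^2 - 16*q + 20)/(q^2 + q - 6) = (q^2 + 3*q - 10)/(q + 3)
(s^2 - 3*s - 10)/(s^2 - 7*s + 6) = (s^2 - 3*s - 10)/(s^2 - 7*s + 6)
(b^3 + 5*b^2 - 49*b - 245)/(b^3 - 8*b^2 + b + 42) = (b^2 + 12*b + 35)/(b^2 - b - 6)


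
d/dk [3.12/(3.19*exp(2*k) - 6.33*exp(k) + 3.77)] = (19.7496 - 19.9056*exp(k))*exp(k)/(3.19*exp(2*k) - 6.33*exp(k) + 3.77)^2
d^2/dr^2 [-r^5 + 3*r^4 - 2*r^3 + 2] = 4*r*(-5*r^2 + 9*r - 3)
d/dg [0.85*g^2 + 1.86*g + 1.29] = 1.7*g + 1.86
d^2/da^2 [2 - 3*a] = 0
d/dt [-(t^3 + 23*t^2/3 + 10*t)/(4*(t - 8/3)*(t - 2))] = (-9*t^4 + 84*t^3 + 268*t^2 - 736*t - 480)/(4*(9*t^4 - 84*t^3 + 292*t^2 - 448*t + 256))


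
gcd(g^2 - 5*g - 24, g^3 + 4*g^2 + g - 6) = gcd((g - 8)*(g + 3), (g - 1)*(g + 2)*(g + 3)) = g + 3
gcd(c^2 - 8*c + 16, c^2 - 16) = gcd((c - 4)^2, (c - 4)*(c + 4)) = c - 4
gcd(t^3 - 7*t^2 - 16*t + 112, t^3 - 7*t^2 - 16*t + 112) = t^3 - 7*t^2 - 16*t + 112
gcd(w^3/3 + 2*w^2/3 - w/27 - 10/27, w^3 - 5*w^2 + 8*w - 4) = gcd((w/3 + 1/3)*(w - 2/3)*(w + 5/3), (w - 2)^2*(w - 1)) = 1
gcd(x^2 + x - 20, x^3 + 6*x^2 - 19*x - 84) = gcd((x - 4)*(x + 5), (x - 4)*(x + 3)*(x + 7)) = x - 4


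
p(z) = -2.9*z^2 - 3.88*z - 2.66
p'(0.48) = -6.66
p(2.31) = -27.10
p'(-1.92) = 7.26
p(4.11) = -67.59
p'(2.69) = -19.48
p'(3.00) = -21.28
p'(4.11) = -27.72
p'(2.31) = -17.28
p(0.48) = -5.19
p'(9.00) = -56.08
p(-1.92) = -5.90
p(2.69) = -34.08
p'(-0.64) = -0.17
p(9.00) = -272.48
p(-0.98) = -1.64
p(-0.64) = -1.36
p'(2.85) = -20.41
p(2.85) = -37.27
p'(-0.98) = 1.80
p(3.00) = -40.40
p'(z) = -5.8*z - 3.88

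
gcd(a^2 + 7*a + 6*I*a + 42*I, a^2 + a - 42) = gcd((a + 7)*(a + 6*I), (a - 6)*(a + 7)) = a + 7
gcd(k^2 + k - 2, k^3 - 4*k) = k + 2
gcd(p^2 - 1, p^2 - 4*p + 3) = p - 1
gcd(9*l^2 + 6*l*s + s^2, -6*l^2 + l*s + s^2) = 3*l + s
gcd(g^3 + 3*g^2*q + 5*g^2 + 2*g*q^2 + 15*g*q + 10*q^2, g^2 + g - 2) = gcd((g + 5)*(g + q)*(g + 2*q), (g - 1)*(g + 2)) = 1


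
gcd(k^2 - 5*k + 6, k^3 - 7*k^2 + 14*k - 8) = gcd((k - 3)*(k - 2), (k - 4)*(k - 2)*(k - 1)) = k - 2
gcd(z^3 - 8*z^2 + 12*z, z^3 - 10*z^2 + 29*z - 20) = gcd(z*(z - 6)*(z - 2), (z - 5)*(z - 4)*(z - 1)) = 1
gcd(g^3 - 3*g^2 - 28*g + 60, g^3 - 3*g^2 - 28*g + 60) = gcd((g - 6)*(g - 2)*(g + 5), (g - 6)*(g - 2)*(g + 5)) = g^3 - 3*g^2 - 28*g + 60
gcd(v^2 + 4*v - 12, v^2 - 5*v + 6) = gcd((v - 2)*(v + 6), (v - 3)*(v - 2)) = v - 2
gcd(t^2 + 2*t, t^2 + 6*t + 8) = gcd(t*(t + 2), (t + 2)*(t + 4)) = t + 2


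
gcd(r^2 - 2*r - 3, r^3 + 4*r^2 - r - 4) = r + 1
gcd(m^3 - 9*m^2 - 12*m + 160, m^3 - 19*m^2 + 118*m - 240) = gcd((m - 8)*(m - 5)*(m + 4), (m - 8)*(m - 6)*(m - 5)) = m^2 - 13*m + 40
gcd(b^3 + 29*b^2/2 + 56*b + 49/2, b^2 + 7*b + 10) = 1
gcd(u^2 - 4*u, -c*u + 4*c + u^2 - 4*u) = u - 4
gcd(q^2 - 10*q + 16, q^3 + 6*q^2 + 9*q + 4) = 1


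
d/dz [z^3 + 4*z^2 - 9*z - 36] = 3*z^2 + 8*z - 9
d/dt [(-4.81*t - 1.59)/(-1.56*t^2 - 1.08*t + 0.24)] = (7.5036*t^2 + 5.1948*t - (3.12*t + 1.08)*(4.81*t + 1.59) - 1.1544)/(1.56*t^2 + 1.08*t - 0.24)^2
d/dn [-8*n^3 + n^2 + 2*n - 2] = -24*n^2 + 2*n + 2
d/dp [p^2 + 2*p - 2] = 2*p + 2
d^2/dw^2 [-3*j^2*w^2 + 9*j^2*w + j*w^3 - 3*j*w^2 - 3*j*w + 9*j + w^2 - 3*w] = -6*j^2 + 6*j*w - 6*j + 2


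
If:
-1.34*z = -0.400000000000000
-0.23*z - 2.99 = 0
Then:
No Solution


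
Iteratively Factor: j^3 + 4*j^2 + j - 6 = (j + 2)*(j^2 + 2*j - 3) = (j - 1)*(j + 2)*(j + 3)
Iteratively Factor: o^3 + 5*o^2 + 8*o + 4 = (o + 2)*(o^2 + 3*o + 2) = (o + 1)*(o + 2)*(o + 2)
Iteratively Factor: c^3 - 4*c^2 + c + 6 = (c - 2)*(c^2 - 2*c - 3) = (c - 2)*(c + 1)*(c - 3)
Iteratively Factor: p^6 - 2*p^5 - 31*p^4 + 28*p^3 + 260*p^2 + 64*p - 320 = (p + 4)*(p^5 - 6*p^4 - 7*p^3 + 56*p^2 + 36*p - 80) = (p - 1)*(p + 4)*(p^4 - 5*p^3 - 12*p^2 + 44*p + 80) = (p - 1)*(p + 2)*(p + 4)*(p^3 - 7*p^2 + 2*p + 40) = (p - 5)*(p - 1)*(p + 2)*(p + 4)*(p^2 - 2*p - 8) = (p - 5)*(p - 4)*(p - 1)*(p + 2)*(p + 4)*(p + 2)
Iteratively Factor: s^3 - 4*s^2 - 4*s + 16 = (s - 4)*(s^2 - 4) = (s - 4)*(s - 2)*(s + 2)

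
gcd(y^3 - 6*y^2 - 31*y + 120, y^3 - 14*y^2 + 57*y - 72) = y^2 - 11*y + 24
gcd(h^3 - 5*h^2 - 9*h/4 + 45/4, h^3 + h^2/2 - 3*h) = h - 3/2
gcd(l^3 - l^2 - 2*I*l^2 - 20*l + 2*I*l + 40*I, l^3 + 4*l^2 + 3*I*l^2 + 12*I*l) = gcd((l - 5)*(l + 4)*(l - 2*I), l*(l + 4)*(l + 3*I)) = l + 4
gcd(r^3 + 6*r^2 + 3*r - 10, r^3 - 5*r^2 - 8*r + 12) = r^2 + r - 2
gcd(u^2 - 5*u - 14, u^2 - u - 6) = u + 2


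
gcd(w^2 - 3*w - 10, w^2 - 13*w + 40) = w - 5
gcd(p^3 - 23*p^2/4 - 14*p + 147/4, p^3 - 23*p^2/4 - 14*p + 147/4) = p^3 - 23*p^2/4 - 14*p + 147/4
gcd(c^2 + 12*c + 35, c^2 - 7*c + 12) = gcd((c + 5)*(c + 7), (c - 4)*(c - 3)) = 1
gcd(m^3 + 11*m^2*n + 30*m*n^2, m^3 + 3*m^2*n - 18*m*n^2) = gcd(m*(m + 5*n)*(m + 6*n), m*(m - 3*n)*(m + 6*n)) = m^2 + 6*m*n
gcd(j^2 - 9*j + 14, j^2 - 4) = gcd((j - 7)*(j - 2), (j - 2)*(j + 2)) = j - 2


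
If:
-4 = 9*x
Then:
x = -4/9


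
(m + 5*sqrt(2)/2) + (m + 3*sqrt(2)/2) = 2*m + 4*sqrt(2)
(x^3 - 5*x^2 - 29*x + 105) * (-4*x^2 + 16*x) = -4*x^5 + 36*x^4 + 36*x^3 - 884*x^2 + 1680*x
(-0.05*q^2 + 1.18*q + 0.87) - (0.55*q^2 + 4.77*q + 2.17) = -0.6*q^2 - 3.59*q - 1.3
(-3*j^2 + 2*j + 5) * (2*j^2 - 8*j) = -6*j^4 + 28*j^3 - 6*j^2 - 40*j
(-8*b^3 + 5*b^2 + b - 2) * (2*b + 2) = -16*b^4 - 6*b^3 + 12*b^2 - 2*b - 4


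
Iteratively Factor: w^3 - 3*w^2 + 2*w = (w)*(w^2 - 3*w + 2) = w*(w - 2)*(w - 1)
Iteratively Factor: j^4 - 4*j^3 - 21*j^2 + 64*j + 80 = (j - 4)*(j^3 - 21*j - 20) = (j - 5)*(j - 4)*(j^2 + 5*j + 4) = (j - 5)*(j - 4)*(j + 4)*(j + 1)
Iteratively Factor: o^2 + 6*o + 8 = (o + 2)*(o + 4)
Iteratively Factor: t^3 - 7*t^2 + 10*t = (t - 5)*(t^2 - 2*t) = (t - 5)*(t - 2)*(t)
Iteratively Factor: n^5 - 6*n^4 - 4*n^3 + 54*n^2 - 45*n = (n)*(n^4 - 6*n^3 - 4*n^2 + 54*n - 45) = n*(n + 3)*(n^3 - 9*n^2 + 23*n - 15) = n*(n - 3)*(n + 3)*(n^2 - 6*n + 5) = n*(n - 3)*(n - 1)*(n + 3)*(n - 5)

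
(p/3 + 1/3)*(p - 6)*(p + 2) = p^3/3 - p^2 - 16*p/3 - 4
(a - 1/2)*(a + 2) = a^2 + 3*a/2 - 1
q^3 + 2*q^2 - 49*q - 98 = (q - 7)*(q + 2)*(q + 7)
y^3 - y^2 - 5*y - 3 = (y - 3)*(y + 1)^2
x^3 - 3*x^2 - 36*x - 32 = (x - 8)*(x + 1)*(x + 4)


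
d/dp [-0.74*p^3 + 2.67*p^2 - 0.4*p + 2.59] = -2.22*p^2 + 5.34*p - 0.4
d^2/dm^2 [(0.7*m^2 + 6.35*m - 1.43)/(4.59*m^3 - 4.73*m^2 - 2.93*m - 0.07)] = (29.49534*m^6 + 802.69461*m^5 - 1132.221726*m^4 + 935.421416*m^3 - 53.477196*m^2 - 134.281026*m - 26.203778)/(96.702579*m^9 - 298.956339*m^8 + 122.886234*m^7 + 271.425988*m^6 - 69.325224*m^5 - 120.869586*m^4 - 30.907022*m^3 - 1.87236*m^2 - 0.043071*m - 0.000343)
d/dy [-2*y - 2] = -2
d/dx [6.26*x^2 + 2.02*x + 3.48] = 12.52*x + 2.02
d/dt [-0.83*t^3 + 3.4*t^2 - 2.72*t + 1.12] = -2.49*t^2 + 6.8*t - 2.72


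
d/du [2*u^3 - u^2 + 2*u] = 6*u^2 - 2*u + 2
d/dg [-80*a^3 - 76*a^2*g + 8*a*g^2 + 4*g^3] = -76*a^2 + 16*a*g + 12*g^2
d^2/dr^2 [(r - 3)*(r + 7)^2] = 6*r + 22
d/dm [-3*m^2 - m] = -6*m - 1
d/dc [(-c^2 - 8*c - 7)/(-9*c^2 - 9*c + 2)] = (-63*c^2 - 130*c - 79)/(81*c^4 + 162*c^3 + 45*c^2 - 36*c + 4)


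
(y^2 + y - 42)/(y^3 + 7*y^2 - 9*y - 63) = (y - 6)/(y^2 - 9)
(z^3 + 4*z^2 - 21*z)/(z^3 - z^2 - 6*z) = (z + 7)/(z + 2)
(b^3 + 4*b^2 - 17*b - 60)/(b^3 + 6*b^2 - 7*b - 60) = (b^2 - b - 12)/(b^2 + b - 12)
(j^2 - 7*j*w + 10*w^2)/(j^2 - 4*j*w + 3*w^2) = (j^2 - 7*j*w + 10*w^2)/(j^2 - 4*j*w + 3*w^2)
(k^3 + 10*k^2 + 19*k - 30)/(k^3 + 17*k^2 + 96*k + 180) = (k - 1)/(k + 6)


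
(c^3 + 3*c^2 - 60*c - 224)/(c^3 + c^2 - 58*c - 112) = (c + 4)/(c + 2)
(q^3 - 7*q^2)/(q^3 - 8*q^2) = (q - 7)/(q - 8)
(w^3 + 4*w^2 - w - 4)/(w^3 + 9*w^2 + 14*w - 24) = (w + 1)/(w + 6)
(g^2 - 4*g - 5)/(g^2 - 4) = (g^2 - 4*g - 5)/(g^2 - 4)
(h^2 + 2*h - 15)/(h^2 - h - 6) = (h + 5)/(h + 2)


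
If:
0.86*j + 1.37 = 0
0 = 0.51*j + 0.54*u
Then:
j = -1.59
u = 1.50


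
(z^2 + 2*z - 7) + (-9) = z^2 + 2*z - 16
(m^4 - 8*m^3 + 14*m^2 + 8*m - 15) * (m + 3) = m^5 - 5*m^4 - 10*m^3 + 50*m^2 + 9*m - 45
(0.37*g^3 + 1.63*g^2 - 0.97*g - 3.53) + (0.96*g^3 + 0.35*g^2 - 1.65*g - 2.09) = 1.33*g^3 + 1.98*g^2 - 2.62*g - 5.62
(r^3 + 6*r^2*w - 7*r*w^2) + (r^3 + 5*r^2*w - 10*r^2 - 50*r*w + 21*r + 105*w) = 2*r^3 + 11*r^2*w - 10*r^2 - 7*r*w^2 - 50*r*w + 21*r + 105*w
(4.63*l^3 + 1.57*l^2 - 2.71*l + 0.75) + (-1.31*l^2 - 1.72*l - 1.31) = 4.63*l^3 + 0.26*l^2 - 4.43*l - 0.56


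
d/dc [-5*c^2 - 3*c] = -10*c - 3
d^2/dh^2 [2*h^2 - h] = 4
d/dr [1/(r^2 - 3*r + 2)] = (3 - 2*r)/(r^2 - 3*r + 2)^2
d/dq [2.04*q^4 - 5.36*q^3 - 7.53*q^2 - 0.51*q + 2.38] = 8.16*q^3 - 16.08*q^2 - 15.06*q - 0.51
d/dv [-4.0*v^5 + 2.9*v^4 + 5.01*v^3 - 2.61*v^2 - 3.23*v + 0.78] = -20.0*v^4 + 11.6*v^3 + 15.03*v^2 - 5.22*v - 3.23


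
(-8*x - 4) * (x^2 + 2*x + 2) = -8*x^3 - 20*x^2 - 24*x - 8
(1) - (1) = 0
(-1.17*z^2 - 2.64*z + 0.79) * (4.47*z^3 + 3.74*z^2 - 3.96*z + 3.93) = -5.2299*z^5 - 16.1766*z^4 - 1.7091*z^3 + 8.8109*z^2 - 13.5036*z + 3.1047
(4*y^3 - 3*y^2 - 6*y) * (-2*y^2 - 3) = -8*y^5 + 6*y^4 + 9*y^2 + 18*y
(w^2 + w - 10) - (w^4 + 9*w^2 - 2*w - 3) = -w^4 - 8*w^2 + 3*w - 7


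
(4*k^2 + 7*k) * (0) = 0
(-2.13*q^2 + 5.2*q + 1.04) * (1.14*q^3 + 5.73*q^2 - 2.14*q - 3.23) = -2.4282*q^5 - 6.2769*q^4 + 35.5398*q^3 + 1.7111*q^2 - 19.0216*q - 3.3592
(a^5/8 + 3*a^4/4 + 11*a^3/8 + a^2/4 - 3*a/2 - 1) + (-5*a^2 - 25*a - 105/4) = a^5/8 + 3*a^4/4 + 11*a^3/8 - 19*a^2/4 - 53*a/2 - 109/4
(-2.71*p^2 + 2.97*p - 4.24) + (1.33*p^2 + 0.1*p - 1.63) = -1.38*p^2 + 3.07*p - 5.87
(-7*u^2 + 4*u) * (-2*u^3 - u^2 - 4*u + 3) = 14*u^5 - u^4 + 24*u^3 - 37*u^2 + 12*u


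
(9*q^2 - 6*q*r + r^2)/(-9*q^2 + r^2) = (-3*q + r)/(3*q + r)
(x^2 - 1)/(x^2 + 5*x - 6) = (x + 1)/(x + 6)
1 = 1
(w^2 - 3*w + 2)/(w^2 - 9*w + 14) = (w - 1)/(w - 7)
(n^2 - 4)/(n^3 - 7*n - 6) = (n - 2)/(n^2 - 2*n - 3)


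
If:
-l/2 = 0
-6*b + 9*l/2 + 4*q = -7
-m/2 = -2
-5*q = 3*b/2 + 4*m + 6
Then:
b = -53/36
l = 0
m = 4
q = -95/24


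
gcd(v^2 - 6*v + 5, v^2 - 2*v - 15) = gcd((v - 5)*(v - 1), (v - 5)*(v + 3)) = v - 5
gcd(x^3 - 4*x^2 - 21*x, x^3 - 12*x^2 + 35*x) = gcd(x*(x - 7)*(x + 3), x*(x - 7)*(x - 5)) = x^2 - 7*x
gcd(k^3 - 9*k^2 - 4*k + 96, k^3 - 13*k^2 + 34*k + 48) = k - 8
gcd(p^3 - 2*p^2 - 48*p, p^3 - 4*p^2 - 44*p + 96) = p^2 - 2*p - 48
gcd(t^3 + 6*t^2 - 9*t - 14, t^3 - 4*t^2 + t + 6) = t^2 - t - 2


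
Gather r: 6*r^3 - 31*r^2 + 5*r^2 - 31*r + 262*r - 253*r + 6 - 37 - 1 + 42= 6*r^3 - 26*r^2 - 22*r + 10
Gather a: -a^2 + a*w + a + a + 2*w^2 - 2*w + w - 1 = -a^2 + a*(w + 2) + 2*w^2 - w - 1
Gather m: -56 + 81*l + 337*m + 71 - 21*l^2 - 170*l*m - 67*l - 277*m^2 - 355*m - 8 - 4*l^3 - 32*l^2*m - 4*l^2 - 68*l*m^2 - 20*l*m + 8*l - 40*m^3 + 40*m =-4*l^3 - 25*l^2 + 22*l - 40*m^3 + m^2*(-68*l - 277) + m*(-32*l^2 - 190*l + 22) + 7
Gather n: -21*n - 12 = -21*n - 12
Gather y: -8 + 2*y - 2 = 2*y - 10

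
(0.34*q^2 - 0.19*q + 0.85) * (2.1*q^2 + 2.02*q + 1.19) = 0.714*q^4 + 0.2878*q^3 + 1.8058*q^2 + 1.4909*q + 1.0115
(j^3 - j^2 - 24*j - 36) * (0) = 0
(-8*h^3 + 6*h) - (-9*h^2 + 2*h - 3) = -8*h^3 + 9*h^2 + 4*h + 3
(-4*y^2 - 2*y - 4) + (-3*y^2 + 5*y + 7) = -7*y^2 + 3*y + 3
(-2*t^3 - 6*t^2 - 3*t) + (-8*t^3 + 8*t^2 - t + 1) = -10*t^3 + 2*t^2 - 4*t + 1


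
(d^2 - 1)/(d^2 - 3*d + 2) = (d + 1)/(d - 2)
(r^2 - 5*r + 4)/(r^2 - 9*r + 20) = (r - 1)/(r - 5)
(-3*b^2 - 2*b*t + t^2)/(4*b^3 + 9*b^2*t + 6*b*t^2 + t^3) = (-3*b + t)/(4*b^2 + 5*b*t + t^2)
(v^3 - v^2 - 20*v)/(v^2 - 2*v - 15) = v*(v + 4)/(v + 3)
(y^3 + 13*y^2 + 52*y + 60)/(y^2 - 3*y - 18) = (y^3 + 13*y^2 + 52*y + 60)/(y^2 - 3*y - 18)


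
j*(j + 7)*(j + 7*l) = j^3 + 7*j^2*l + 7*j^2 + 49*j*l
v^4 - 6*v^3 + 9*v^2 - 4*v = v*(v - 4)*(v - 1)^2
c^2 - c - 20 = (c - 5)*(c + 4)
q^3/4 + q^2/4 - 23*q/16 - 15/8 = (q/4 + 1/2)*(q - 5/2)*(q + 3/2)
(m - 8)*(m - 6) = m^2 - 14*m + 48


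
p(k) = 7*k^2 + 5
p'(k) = 14*k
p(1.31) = 17.01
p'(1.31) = 18.34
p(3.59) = 95.22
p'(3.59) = 50.26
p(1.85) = 28.96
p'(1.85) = 25.90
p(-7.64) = 413.59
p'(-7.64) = -106.96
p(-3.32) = 82.16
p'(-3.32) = -46.48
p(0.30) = 5.63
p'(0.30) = 4.20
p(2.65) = 54.16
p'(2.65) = 37.10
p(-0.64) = 7.87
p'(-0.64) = -8.96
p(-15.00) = 1580.00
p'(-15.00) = -210.00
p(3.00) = 68.00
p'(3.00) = 42.00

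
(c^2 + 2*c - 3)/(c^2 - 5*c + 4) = (c + 3)/(c - 4)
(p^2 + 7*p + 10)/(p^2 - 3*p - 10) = (p + 5)/(p - 5)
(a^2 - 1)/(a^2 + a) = (a - 1)/a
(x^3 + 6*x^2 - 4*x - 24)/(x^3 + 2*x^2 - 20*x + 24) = (x + 2)/(x - 2)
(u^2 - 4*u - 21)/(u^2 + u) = (u^2 - 4*u - 21)/(u*(u + 1))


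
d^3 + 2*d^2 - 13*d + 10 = (d - 2)*(d - 1)*(d + 5)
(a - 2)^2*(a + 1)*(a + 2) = a^4 - a^3 - 6*a^2 + 4*a + 8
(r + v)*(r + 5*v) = r^2 + 6*r*v + 5*v^2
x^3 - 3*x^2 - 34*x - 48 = (x - 8)*(x + 2)*(x + 3)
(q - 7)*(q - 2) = q^2 - 9*q + 14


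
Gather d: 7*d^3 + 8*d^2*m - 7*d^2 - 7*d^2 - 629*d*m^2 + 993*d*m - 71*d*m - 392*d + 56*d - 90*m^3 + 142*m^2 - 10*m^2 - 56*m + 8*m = 7*d^3 + d^2*(8*m - 14) + d*(-629*m^2 + 922*m - 336) - 90*m^3 + 132*m^2 - 48*m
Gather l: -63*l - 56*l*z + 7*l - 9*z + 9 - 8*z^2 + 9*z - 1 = l*(-56*z - 56) - 8*z^2 + 8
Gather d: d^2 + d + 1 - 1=d^2 + d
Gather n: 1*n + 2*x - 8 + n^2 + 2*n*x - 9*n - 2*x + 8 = n^2 + n*(2*x - 8)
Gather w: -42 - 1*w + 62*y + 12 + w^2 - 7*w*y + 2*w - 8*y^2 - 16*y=w^2 + w*(1 - 7*y) - 8*y^2 + 46*y - 30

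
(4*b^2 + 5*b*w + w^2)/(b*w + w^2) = (4*b + w)/w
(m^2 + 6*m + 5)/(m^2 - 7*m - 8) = (m + 5)/(m - 8)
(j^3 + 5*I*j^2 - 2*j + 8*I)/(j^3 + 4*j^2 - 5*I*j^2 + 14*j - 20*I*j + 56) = (j^2 + 3*I*j + 4)/(j^2 + j*(4 - 7*I) - 28*I)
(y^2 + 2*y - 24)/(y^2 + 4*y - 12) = (y - 4)/(y - 2)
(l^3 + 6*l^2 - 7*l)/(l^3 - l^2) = (l + 7)/l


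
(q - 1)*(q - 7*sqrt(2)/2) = q^2 - 7*sqrt(2)*q/2 - q + 7*sqrt(2)/2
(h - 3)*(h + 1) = h^2 - 2*h - 3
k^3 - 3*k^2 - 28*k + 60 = (k - 6)*(k - 2)*(k + 5)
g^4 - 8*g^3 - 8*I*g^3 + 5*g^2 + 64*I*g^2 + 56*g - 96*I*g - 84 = (g - 6)*(g - 2)*(g - 7*I)*(g - I)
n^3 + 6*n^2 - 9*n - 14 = (n - 2)*(n + 1)*(n + 7)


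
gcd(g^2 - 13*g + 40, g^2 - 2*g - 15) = g - 5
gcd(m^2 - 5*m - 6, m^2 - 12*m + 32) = 1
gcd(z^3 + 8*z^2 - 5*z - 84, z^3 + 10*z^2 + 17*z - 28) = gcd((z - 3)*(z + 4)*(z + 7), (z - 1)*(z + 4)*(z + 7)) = z^2 + 11*z + 28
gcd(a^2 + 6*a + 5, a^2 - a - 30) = a + 5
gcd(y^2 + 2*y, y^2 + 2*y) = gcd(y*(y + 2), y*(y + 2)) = y^2 + 2*y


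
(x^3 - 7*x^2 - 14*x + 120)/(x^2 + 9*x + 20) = (x^2 - 11*x + 30)/(x + 5)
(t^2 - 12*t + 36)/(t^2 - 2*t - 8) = (-t^2 + 12*t - 36)/(-t^2 + 2*t + 8)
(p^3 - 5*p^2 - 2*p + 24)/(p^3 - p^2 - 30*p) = (-p^3 + 5*p^2 + 2*p - 24)/(p*(-p^2 + p + 30))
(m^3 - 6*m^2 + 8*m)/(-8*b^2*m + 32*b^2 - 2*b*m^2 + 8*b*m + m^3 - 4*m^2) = m*(2 - m)/(8*b^2 + 2*b*m - m^2)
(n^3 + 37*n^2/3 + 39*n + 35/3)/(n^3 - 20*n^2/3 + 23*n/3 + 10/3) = (n^2 + 12*n + 35)/(n^2 - 7*n + 10)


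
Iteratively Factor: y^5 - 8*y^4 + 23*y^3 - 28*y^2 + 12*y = (y - 2)*(y^4 - 6*y^3 + 11*y^2 - 6*y) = (y - 2)^2*(y^3 - 4*y^2 + 3*y) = y*(y - 2)^2*(y^2 - 4*y + 3) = y*(y - 3)*(y - 2)^2*(y - 1)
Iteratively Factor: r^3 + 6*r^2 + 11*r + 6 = (r + 3)*(r^2 + 3*r + 2) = (r + 1)*(r + 3)*(r + 2)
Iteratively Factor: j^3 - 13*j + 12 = (j + 4)*(j^2 - 4*j + 3) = (j - 1)*(j + 4)*(j - 3)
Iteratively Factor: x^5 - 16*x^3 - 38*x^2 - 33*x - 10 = (x + 1)*(x^4 - x^3 - 15*x^2 - 23*x - 10) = (x + 1)^2*(x^3 - 2*x^2 - 13*x - 10) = (x - 5)*(x + 1)^2*(x^2 + 3*x + 2) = (x - 5)*(x + 1)^3*(x + 2)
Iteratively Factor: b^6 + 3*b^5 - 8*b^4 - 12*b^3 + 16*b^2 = (b - 2)*(b^5 + 5*b^4 + 2*b^3 - 8*b^2) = (b - 2)*(b + 4)*(b^4 + b^3 - 2*b^2) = (b - 2)*(b + 2)*(b + 4)*(b^3 - b^2) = (b - 2)*(b - 1)*(b + 2)*(b + 4)*(b^2) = b*(b - 2)*(b - 1)*(b + 2)*(b + 4)*(b)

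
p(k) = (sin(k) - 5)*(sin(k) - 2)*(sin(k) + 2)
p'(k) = (sin(k) - 5)*(sin(k) - 2)*cos(k) + (sin(k) - 5)*(sin(k) + 2)*cos(k) + (sin(k) - 2)*(sin(k) + 2)*cos(k) = (3*sin(k)^2 - 10*sin(k) - 4)*cos(k)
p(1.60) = 12.00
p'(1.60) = 0.32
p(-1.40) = 18.13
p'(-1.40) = 1.49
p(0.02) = 19.92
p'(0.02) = -4.20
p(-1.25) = 18.44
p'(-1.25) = 2.58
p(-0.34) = 20.74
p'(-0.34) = -0.31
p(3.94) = 19.93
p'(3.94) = -3.28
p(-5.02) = 12.51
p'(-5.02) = -3.27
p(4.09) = 19.41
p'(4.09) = -3.56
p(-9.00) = 20.73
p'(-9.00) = -0.57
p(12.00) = 20.55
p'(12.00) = 1.88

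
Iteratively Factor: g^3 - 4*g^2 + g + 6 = (g - 2)*(g^2 - 2*g - 3) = (g - 2)*(g + 1)*(g - 3)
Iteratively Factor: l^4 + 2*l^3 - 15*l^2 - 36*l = (l + 3)*(l^3 - l^2 - 12*l) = l*(l + 3)*(l^2 - l - 12) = l*(l - 4)*(l + 3)*(l + 3)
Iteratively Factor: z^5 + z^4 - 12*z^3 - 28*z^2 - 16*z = (z)*(z^4 + z^3 - 12*z^2 - 28*z - 16) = z*(z + 1)*(z^3 - 12*z - 16) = z*(z - 4)*(z + 1)*(z^2 + 4*z + 4) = z*(z - 4)*(z + 1)*(z + 2)*(z + 2)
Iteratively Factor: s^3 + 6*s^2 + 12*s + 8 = (s + 2)*(s^2 + 4*s + 4) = (s + 2)^2*(s + 2)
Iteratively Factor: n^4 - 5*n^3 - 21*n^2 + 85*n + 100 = (n + 4)*(n^3 - 9*n^2 + 15*n + 25) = (n + 1)*(n + 4)*(n^2 - 10*n + 25) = (n - 5)*(n + 1)*(n + 4)*(n - 5)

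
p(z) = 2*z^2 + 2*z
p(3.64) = 33.78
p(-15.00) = 420.00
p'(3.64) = 16.56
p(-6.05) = 61.10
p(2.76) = 20.76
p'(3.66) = 16.64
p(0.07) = 0.15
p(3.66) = 34.11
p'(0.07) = 2.28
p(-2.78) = 9.90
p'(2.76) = 13.04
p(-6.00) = 60.00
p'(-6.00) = -22.00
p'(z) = 4*z + 2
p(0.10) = 0.22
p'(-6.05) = -22.20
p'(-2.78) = -9.12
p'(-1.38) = -3.52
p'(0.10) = 2.40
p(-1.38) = 1.05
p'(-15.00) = -58.00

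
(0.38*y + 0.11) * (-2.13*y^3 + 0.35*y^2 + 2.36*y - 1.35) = -0.8094*y^4 - 0.1013*y^3 + 0.9353*y^2 - 0.2534*y - 0.1485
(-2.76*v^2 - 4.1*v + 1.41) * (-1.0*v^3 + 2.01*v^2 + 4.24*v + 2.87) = 2.76*v^5 - 1.4476*v^4 - 21.3534*v^3 - 22.4711*v^2 - 5.7886*v + 4.0467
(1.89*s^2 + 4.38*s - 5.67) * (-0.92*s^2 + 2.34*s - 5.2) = -1.7388*s^4 + 0.392999999999999*s^3 + 5.6376*s^2 - 36.0438*s + 29.484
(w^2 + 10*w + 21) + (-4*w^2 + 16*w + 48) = -3*w^2 + 26*w + 69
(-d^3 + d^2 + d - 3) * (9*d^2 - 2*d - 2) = -9*d^5 + 11*d^4 + 9*d^3 - 31*d^2 + 4*d + 6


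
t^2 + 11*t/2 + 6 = (t + 3/2)*(t + 4)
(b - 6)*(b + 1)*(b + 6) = b^3 + b^2 - 36*b - 36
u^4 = u^4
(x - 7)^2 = x^2 - 14*x + 49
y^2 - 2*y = y*(y - 2)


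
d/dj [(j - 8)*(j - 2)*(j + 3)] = 3*j^2 - 14*j - 14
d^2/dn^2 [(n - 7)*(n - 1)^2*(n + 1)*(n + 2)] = 20*n^3 - 72*n^2 - 60*n + 40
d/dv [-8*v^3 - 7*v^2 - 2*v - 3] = -24*v^2 - 14*v - 2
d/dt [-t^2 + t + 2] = 1 - 2*t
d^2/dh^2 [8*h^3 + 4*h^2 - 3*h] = 48*h + 8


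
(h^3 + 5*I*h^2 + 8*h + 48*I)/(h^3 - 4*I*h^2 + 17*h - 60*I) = (h + 4*I)/(h - 5*I)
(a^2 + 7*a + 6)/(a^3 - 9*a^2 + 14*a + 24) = (a + 6)/(a^2 - 10*a + 24)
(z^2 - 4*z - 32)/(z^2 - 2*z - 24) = (z - 8)/(z - 6)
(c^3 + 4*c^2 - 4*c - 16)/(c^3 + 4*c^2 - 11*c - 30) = (c^2 + 2*c - 8)/(c^2 + 2*c - 15)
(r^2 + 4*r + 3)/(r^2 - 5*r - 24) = (r + 1)/(r - 8)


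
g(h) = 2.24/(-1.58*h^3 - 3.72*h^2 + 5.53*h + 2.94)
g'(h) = 2.24*(4.74*h^2 + 7.44*h - 5.53)/(-1.58*h^3 - 3.72*h^2 + 5.53*h + 2.94)^2 = (10.6176*h^2 + 16.6656*h - 12.3872)/(1.58*h^3 + 3.72*h^2 - 5.53*h - 2.94)^2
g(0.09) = 0.66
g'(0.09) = -0.93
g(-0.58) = -1.85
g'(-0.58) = -12.61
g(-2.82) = -0.33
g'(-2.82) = 0.54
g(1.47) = -1.13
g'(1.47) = 8.87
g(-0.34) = 3.24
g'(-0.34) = -35.15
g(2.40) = -0.08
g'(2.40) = 0.12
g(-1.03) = -0.45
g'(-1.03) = -0.74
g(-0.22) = 1.44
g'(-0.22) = -6.38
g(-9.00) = 0.00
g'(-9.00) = 0.00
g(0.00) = 0.76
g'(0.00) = -1.43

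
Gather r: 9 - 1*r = 9 - r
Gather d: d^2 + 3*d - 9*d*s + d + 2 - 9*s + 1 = d^2 + d*(4 - 9*s) - 9*s + 3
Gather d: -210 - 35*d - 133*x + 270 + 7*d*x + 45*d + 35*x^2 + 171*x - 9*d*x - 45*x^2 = d*(10 - 2*x) - 10*x^2 + 38*x + 60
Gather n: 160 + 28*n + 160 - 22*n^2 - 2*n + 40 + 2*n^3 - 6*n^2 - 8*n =2*n^3 - 28*n^2 + 18*n + 360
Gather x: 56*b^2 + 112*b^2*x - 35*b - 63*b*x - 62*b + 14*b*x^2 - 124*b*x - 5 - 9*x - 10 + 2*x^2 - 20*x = 56*b^2 - 97*b + x^2*(14*b + 2) + x*(112*b^2 - 187*b - 29) - 15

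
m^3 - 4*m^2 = m^2*(m - 4)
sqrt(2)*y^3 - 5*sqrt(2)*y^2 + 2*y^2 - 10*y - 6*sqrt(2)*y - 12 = (y - 6)*(y + sqrt(2))*(sqrt(2)*y + sqrt(2))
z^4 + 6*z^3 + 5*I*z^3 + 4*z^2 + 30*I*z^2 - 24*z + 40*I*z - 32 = (z + 2)*(z + 4)*(z + I)*(z + 4*I)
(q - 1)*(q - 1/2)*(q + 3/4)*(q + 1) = q^4 + q^3/4 - 11*q^2/8 - q/4 + 3/8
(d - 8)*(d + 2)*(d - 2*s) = d^3 - 2*d^2*s - 6*d^2 + 12*d*s - 16*d + 32*s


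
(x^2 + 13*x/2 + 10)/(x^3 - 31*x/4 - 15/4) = 2*(x + 4)/(2*x^2 - 5*x - 3)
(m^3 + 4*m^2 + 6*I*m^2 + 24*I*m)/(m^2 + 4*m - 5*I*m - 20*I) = m*(m + 6*I)/(m - 5*I)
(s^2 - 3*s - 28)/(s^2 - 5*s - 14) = (s + 4)/(s + 2)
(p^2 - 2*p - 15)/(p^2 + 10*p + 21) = (p - 5)/(p + 7)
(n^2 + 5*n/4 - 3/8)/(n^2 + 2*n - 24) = (8*n^2 + 10*n - 3)/(8*(n^2 + 2*n - 24))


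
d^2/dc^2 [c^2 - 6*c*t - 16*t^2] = 2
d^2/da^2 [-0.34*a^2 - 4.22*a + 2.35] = -0.680000000000000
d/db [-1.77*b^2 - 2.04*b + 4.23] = -3.54*b - 2.04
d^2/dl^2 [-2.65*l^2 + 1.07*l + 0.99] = -5.30000000000000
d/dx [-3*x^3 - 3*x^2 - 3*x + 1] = -9*x^2 - 6*x - 3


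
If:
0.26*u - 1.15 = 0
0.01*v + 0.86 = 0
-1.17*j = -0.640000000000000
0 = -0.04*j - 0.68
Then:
No Solution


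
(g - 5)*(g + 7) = g^2 + 2*g - 35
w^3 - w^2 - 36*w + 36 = (w - 6)*(w - 1)*(w + 6)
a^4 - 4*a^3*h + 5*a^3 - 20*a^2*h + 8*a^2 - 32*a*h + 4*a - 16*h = (a + 1)*(a + 2)^2*(a - 4*h)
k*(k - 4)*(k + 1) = k^3 - 3*k^2 - 4*k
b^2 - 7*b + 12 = (b - 4)*(b - 3)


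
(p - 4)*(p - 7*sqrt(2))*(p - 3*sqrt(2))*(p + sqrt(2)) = p^4 - 9*sqrt(2)*p^3 - 4*p^3 + 22*p^2 + 36*sqrt(2)*p^2 - 88*p + 42*sqrt(2)*p - 168*sqrt(2)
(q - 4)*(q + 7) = q^2 + 3*q - 28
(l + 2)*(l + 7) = l^2 + 9*l + 14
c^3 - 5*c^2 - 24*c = c*(c - 8)*(c + 3)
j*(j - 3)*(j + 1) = j^3 - 2*j^2 - 3*j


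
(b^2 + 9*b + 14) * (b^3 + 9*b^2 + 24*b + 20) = b^5 + 18*b^4 + 119*b^3 + 362*b^2 + 516*b + 280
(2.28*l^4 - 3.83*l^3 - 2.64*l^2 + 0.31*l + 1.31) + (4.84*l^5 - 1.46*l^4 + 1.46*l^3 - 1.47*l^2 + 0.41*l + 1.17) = 4.84*l^5 + 0.82*l^4 - 2.37*l^3 - 4.11*l^2 + 0.72*l + 2.48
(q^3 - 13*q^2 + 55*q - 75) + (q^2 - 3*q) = q^3 - 12*q^2 + 52*q - 75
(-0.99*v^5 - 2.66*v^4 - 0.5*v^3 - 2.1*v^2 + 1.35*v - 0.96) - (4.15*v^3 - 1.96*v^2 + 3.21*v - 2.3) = -0.99*v^5 - 2.66*v^4 - 4.65*v^3 - 0.14*v^2 - 1.86*v + 1.34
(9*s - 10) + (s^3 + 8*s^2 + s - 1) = s^3 + 8*s^2 + 10*s - 11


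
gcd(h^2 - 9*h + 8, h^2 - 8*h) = h - 8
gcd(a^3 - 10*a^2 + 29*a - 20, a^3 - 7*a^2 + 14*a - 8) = a^2 - 5*a + 4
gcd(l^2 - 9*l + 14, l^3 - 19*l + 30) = l - 2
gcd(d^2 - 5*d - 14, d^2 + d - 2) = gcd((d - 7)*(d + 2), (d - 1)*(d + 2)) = d + 2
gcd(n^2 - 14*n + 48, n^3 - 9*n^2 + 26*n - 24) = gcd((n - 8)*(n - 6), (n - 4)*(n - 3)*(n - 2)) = 1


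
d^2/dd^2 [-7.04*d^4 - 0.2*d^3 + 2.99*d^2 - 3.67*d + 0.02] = -84.48*d^2 - 1.2*d + 5.98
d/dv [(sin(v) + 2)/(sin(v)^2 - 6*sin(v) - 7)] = (-sin(v)^2 - 4*sin(v) + 5)*cos(v)/((sin(v) - 7)^2*(sin(v) + 1)^2)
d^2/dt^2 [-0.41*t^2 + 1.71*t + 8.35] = -0.820000000000000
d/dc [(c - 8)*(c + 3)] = 2*c - 5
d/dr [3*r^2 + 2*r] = 6*r + 2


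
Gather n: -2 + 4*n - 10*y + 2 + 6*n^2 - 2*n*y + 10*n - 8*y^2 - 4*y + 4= 6*n^2 + n*(14 - 2*y) - 8*y^2 - 14*y + 4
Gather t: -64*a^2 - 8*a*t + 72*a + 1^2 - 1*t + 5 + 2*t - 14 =-64*a^2 + 72*a + t*(1 - 8*a) - 8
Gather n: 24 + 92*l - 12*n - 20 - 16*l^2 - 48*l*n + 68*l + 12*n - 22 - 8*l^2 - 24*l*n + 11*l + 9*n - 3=-24*l^2 + 171*l + n*(9 - 72*l) - 21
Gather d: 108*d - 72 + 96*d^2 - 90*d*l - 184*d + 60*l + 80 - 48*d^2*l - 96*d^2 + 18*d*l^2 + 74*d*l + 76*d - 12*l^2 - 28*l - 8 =-48*d^2*l + d*(18*l^2 - 16*l) - 12*l^2 + 32*l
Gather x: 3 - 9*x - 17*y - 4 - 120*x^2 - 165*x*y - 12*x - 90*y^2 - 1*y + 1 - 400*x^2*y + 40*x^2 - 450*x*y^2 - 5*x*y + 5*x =x^2*(-400*y - 80) + x*(-450*y^2 - 170*y - 16) - 90*y^2 - 18*y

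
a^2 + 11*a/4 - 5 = (a - 5/4)*(a + 4)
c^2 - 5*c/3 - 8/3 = (c - 8/3)*(c + 1)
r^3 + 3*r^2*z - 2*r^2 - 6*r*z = r*(r - 2)*(r + 3*z)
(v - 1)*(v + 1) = v^2 - 1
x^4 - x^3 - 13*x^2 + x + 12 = (x - 4)*(x - 1)*(x + 1)*(x + 3)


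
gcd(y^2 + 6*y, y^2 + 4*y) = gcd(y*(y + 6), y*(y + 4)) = y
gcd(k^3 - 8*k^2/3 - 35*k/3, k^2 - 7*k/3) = k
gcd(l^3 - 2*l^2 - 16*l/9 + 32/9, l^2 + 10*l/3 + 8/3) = l + 4/3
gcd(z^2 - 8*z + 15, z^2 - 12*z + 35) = z - 5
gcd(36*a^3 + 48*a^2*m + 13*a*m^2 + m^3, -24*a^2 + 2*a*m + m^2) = 6*a + m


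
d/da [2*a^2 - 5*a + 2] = 4*a - 5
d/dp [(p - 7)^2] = 2*p - 14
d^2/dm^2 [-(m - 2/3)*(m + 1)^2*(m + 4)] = -12*m^2 - 32*m - 10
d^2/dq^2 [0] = 0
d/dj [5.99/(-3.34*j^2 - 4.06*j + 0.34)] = (40.0132*j + 24.3194)/(3.34*j^2 + 4.06*j - 0.34)^2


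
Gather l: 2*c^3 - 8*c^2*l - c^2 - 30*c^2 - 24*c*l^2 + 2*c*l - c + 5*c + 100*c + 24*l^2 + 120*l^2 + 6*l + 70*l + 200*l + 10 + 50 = 2*c^3 - 31*c^2 + 104*c + l^2*(144 - 24*c) + l*(-8*c^2 + 2*c + 276) + 60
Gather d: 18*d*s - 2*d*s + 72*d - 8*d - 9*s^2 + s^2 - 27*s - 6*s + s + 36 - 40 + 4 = d*(16*s + 64) - 8*s^2 - 32*s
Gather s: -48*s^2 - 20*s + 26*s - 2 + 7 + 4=-48*s^2 + 6*s + 9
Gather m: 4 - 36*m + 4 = 8 - 36*m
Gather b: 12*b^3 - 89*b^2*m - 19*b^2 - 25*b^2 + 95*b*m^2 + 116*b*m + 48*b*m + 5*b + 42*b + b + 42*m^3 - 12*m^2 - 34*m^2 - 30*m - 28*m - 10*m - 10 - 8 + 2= 12*b^3 + b^2*(-89*m - 44) + b*(95*m^2 + 164*m + 48) + 42*m^3 - 46*m^2 - 68*m - 16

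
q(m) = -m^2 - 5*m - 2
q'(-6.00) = 7.00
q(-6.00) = -8.00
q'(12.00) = -29.00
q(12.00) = -206.00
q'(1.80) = -8.60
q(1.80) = -14.24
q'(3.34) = -11.68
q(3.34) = -29.86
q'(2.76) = -10.52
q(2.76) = -23.42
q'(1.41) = -7.82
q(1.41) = -11.04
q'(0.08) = -5.16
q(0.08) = -2.41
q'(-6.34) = 7.68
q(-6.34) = -10.50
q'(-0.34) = -4.32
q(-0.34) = -0.42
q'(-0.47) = -4.06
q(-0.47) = 0.13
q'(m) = -2*m - 5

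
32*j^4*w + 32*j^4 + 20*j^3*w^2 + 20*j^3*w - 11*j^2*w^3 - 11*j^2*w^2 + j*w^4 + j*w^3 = (-8*j + w)*(-4*j + w)*(j + w)*(j*w + j)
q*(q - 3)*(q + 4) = q^3 + q^2 - 12*q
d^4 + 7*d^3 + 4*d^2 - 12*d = d*(d - 1)*(d + 2)*(d + 6)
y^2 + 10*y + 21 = (y + 3)*(y + 7)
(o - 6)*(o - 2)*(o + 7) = o^3 - o^2 - 44*o + 84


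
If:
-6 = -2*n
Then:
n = 3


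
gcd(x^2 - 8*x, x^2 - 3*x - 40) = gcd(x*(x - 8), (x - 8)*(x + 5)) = x - 8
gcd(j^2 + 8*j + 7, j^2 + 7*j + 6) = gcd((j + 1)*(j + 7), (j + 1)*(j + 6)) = j + 1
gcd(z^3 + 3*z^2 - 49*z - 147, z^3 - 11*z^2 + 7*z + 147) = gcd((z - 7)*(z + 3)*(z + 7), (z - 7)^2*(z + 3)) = z^2 - 4*z - 21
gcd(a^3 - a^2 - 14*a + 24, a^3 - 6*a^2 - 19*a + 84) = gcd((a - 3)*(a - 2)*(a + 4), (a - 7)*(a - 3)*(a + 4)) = a^2 + a - 12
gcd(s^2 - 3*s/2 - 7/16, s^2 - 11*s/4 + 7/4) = s - 7/4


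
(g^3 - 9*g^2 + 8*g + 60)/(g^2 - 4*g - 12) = g - 5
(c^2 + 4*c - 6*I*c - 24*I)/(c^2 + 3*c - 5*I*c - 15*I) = (c^2 + c*(4 - 6*I) - 24*I)/(c^2 + c*(3 - 5*I) - 15*I)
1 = 1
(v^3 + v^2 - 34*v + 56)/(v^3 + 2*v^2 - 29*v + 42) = (v - 4)/(v - 3)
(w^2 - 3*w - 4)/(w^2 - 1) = (w - 4)/(w - 1)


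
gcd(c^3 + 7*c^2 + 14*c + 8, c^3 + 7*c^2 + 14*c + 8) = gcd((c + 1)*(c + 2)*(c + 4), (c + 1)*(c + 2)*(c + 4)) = c^3 + 7*c^2 + 14*c + 8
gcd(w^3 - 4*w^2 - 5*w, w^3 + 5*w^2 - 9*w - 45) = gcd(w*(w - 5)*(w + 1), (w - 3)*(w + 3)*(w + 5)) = 1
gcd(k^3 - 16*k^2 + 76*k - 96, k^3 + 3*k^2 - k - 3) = 1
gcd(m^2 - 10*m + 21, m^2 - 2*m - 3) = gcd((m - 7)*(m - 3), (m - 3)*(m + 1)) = m - 3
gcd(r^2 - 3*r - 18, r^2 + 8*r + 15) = r + 3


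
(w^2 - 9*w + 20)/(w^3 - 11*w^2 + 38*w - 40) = 1/(w - 2)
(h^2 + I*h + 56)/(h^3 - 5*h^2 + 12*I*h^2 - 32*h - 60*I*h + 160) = (h - 7*I)/(h^2 + h*(-5 + 4*I) - 20*I)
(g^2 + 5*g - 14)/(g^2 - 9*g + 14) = (g + 7)/(g - 7)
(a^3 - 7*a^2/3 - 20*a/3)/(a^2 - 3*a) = (3*a^2 - 7*a - 20)/(3*(a - 3))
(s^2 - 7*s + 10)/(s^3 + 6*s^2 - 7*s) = (s^2 - 7*s + 10)/(s*(s^2 + 6*s - 7))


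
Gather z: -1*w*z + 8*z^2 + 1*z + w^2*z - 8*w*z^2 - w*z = z^2*(8 - 8*w) + z*(w^2 - 2*w + 1)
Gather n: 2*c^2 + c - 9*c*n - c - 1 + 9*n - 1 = 2*c^2 + n*(9 - 9*c) - 2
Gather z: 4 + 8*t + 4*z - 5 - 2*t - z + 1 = 6*t + 3*z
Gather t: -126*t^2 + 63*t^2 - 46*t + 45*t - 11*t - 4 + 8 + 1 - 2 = -63*t^2 - 12*t + 3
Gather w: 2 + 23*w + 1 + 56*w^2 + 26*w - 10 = 56*w^2 + 49*w - 7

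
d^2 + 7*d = d*(d + 7)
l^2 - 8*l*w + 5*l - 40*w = (l + 5)*(l - 8*w)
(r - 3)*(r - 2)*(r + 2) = r^3 - 3*r^2 - 4*r + 12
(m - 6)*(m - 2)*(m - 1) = m^3 - 9*m^2 + 20*m - 12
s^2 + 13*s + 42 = (s + 6)*(s + 7)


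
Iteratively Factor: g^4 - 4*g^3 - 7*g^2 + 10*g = (g - 1)*(g^3 - 3*g^2 - 10*g) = (g - 1)*(g + 2)*(g^2 - 5*g) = (g - 5)*(g - 1)*(g + 2)*(g)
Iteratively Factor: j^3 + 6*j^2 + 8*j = (j + 4)*(j^2 + 2*j) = (j + 2)*(j + 4)*(j)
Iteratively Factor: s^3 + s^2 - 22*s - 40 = (s - 5)*(s^2 + 6*s + 8) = (s - 5)*(s + 2)*(s + 4)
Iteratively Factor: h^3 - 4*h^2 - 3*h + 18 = (h - 3)*(h^2 - h - 6) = (h - 3)*(h + 2)*(h - 3)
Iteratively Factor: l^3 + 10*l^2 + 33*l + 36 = (l + 4)*(l^2 + 6*l + 9) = (l + 3)*(l + 4)*(l + 3)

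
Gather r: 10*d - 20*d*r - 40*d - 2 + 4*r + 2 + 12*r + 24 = -30*d + r*(16 - 20*d) + 24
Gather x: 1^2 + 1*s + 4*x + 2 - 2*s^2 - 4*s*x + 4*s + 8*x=-2*s^2 + 5*s + x*(12 - 4*s) + 3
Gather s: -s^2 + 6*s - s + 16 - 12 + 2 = -s^2 + 5*s + 6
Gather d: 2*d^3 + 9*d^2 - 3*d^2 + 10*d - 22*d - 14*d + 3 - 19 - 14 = 2*d^3 + 6*d^2 - 26*d - 30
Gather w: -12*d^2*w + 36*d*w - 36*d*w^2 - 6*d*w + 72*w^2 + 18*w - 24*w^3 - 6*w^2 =-24*w^3 + w^2*(66 - 36*d) + w*(-12*d^2 + 30*d + 18)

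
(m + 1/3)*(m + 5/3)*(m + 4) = m^3 + 6*m^2 + 77*m/9 + 20/9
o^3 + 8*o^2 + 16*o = o*(o + 4)^2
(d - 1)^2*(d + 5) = d^3 + 3*d^2 - 9*d + 5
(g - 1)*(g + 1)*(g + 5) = g^3 + 5*g^2 - g - 5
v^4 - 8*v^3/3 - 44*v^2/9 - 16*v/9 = v*(v - 4)*(v + 2/3)^2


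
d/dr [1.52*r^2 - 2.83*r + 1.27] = 3.04*r - 2.83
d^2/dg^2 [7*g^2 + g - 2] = 14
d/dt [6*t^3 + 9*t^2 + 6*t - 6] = 18*t^2 + 18*t + 6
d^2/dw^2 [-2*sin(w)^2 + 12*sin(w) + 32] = -12*sin(w) - 4*cos(2*w)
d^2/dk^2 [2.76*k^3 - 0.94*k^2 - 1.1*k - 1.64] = 16.56*k - 1.88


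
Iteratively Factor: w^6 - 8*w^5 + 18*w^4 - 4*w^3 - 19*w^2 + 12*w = (w + 1)*(w^5 - 9*w^4 + 27*w^3 - 31*w^2 + 12*w) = (w - 3)*(w + 1)*(w^4 - 6*w^3 + 9*w^2 - 4*w) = (w - 3)*(w - 1)*(w + 1)*(w^3 - 5*w^2 + 4*w) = (w - 3)*(w - 1)^2*(w + 1)*(w^2 - 4*w) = w*(w - 3)*(w - 1)^2*(w + 1)*(w - 4)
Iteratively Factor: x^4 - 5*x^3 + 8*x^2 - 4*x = (x - 1)*(x^3 - 4*x^2 + 4*x) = (x - 2)*(x - 1)*(x^2 - 2*x) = x*(x - 2)*(x - 1)*(x - 2)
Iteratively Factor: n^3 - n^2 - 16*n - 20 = (n + 2)*(n^2 - 3*n - 10) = (n - 5)*(n + 2)*(n + 2)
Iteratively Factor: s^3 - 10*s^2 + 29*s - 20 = (s - 4)*(s^2 - 6*s + 5) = (s - 5)*(s - 4)*(s - 1)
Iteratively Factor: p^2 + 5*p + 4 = (p + 4)*(p + 1)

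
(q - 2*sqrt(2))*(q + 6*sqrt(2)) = q^2 + 4*sqrt(2)*q - 24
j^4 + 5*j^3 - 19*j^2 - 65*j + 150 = (j - 3)*(j - 2)*(j + 5)^2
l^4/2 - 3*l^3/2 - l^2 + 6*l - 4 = (l/2 + 1)*(l - 2)^2*(l - 1)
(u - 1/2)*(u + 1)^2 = u^3 + 3*u^2/2 - 1/2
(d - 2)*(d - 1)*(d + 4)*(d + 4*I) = d^4 + d^3 + 4*I*d^3 - 10*d^2 + 4*I*d^2 + 8*d - 40*I*d + 32*I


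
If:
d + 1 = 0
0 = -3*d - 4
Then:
No Solution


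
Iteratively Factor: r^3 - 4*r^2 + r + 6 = (r - 2)*(r^2 - 2*r - 3) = (r - 3)*(r - 2)*(r + 1)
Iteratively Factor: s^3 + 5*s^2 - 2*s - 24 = (s - 2)*(s^2 + 7*s + 12) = (s - 2)*(s + 4)*(s + 3)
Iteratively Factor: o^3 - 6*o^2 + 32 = (o + 2)*(o^2 - 8*o + 16) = (o - 4)*(o + 2)*(o - 4)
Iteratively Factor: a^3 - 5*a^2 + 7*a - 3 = (a - 1)*(a^2 - 4*a + 3) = (a - 3)*(a - 1)*(a - 1)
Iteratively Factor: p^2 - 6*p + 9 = (p - 3)*(p - 3)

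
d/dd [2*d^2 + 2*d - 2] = 4*d + 2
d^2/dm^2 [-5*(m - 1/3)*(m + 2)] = -10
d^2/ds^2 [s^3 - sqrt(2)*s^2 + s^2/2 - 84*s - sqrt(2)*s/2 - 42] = 6*s - 2*sqrt(2) + 1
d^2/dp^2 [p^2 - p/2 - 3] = 2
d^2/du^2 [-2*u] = 0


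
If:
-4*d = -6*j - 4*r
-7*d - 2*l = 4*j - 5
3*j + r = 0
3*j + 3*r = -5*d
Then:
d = 0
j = 0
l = 5/2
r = 0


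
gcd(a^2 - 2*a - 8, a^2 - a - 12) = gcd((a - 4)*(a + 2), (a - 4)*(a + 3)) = a - 4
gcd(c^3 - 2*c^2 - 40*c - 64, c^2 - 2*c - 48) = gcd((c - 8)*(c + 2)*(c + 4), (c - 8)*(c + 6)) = c - 8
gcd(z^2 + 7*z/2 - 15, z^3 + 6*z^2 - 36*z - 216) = z + 6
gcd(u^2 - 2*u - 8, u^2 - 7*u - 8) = 1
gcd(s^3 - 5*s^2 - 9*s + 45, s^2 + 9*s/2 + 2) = 1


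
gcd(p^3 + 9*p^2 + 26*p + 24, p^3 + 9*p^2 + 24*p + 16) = p + 4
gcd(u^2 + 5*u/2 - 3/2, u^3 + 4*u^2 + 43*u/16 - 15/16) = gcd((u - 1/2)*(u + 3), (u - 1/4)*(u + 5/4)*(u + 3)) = u + 3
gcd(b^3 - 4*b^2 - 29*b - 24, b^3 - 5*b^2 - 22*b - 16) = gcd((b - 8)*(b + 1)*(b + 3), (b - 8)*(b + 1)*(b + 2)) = b^2 - 7*b - 8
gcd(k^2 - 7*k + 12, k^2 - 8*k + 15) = k - 3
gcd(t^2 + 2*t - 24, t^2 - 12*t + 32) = t - 4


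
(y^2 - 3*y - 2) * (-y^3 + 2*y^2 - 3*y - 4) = -y^5 + 5*y^4 - 7*y^3 + y^2 + 18*y + 8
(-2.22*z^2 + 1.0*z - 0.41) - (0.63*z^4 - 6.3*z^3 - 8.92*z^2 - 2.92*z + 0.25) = -0.63*z^4 + 6.3*z^3 + 6.7*z^2 + 3.92*z - 0.66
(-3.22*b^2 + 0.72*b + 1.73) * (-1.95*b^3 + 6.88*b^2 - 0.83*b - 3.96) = 6.279*b^5 - 23.5576*b^4 + 4.2527*b^3 + 24.056*b^2 - 4.2871*b - 6.8508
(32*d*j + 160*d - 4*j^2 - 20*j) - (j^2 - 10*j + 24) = 32*d*j + 160*d - 5*j^2 - 10*j - 24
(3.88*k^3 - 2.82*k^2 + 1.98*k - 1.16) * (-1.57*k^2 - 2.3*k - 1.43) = -6.0916*k^5 - 4.4966*k^4 - 2.171*k^3 + 1.2998*k^2 - 0.1634*k + 1.6588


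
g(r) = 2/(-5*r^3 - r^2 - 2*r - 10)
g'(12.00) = 0.00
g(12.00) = 0.00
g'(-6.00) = 0.00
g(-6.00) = 0.00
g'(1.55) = 0.07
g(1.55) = -0.06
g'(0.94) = 0.12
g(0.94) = -0.12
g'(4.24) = 0.00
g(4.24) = -0.00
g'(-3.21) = 0.01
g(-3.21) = 0.01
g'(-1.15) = 19.43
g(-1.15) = -1.41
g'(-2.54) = 0.04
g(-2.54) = 0.03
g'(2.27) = 0.03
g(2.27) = -0.03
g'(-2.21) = 0.07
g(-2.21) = 0.05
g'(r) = 2*(15*r^2 + 2*r + 2)/(-5*r^3 - r^2 - 2*r - 10)^2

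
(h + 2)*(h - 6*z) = h^2 - 6*h*z + 2*h - 12*z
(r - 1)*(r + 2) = r^2 + r - 2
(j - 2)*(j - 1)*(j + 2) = j^3 - j^2 - 4*j + 4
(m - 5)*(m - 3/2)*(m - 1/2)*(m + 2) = m^4 - 5*m^3 - 13*m^2/4 + 71*m/4 - 15/2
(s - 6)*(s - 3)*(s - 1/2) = s^3 - 19*s^2/2 + 45*s/2 - 9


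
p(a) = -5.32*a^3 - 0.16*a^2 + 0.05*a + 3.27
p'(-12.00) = -2294.35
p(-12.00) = 9172.59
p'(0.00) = 0.05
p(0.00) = 3.27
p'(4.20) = -282.83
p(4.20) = -393.49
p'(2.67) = -114.58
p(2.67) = -99.00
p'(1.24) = -24.89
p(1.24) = -7.06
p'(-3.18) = -160.33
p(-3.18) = 172.57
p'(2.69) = -116.30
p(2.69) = -101.31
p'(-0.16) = -0.31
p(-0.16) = 3.28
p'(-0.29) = -1.20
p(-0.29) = 3.37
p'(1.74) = -48.83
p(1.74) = -25.15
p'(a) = -15.96*a^2 - 0.32*a + 0.05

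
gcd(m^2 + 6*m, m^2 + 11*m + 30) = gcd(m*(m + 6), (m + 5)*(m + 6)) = m + 6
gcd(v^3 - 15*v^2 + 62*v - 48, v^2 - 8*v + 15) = 1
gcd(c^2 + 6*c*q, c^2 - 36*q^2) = c + 6*q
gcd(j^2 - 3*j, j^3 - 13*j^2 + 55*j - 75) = j - 3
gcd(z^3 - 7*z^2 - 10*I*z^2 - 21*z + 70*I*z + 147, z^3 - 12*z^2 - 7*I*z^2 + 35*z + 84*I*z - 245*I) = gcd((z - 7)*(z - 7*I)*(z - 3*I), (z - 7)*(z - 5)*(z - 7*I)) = z^2 + z*(-7 - 7*I) + 49*I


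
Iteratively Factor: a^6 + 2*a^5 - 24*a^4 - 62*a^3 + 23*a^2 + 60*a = (a - 1)*(a^5 + 3*a^4 - 21*a^3 - 83*a^2 - 60*a) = (a - 5)*(a - 1)*(a^4 + 8*a^3 + 19*a^2 + 12*a) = a*(a - 5)*(a - 1)*(a^3 + 8*a^2 + 19*a + 12) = a*(a - 5)*(a - 1)*(a + 4)*(a^2 + 4*a + 3) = a*(a - 5)*(a - 1)*(a + 3)*(a + 4)*(a + 1)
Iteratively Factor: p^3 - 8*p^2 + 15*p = (p)*(p^2 - 8*p + 15) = p*(p - 3)*(p - 5)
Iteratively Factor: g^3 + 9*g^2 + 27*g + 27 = (g + 3)*(g^2 + 6*g + 9) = (g + 3)^2*(g + 3)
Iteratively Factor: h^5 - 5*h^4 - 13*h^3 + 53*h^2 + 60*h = (h - 5)*(h^4 - 13*h^2 - 12*h) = (h - 5)*(h + 3)*(h^3 - 3*h^2 - 4*h) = (h - 5)*(h + 1)*(h + 3)*(h^2 - 4*h) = h*(h - 5)*(h + 1)*(h + 3)*(h - 4)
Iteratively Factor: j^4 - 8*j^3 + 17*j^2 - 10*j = (j - 5)*(j^3 - 3*j^2 + 2*j) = (j - 5)*(j - 1)*(j^2 - 2*j) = j*(j - 5)*(j - 1)*(j - 2)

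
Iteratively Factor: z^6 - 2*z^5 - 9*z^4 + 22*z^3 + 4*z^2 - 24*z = (z + 1)*(z^5 - 3*z^4 - 6*z^3 + 28*z^2 - 24*z) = (z - 2)*(z + 1)*(z^4 - z^3 - 8*z^2 + 12*z) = (z - 2)*(z + 1)*(z + 3)*(z^3 - 4*z^2 + 4*z) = z*(z - 2)*(z + 1)*(z + 3)*(z^2 - 4*z + 4) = z*(z - 2)^2*(z + 1)*(z + 3)*(z - 2)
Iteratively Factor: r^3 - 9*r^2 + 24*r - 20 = (r - 2)*(r^2 - 7*r + 10) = (r - 2)^2*(r - 5)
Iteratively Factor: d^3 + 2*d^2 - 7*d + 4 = (d + 4)*(d^2 - 2*d + 1) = (d - 1)*(d + 4)*(d - 1)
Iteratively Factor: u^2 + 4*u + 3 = (u + 1)*(u + 3)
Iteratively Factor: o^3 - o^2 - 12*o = (o + 3)*(o^2 - 4*o) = o*(o + 3)*(o - 4)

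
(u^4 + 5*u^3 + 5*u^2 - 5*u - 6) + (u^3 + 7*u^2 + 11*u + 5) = u^4 + 6*u^3 + 12*u^2 + 6*u - 1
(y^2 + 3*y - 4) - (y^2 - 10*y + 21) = 13*y - 25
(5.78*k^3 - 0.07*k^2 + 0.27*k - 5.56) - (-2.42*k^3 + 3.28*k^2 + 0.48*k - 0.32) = 8.2*k^3 - 3.35*k^2 - 0.21*k - 5.24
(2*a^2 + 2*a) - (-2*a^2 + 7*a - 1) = 4*a^2 - 5*a + 1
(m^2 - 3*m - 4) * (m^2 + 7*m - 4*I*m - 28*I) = m^4 + 4*m^3 - 4*I*m^3 - 25*m^2 - 16*I*m^2 - 28*m + 100*I*m + 112*I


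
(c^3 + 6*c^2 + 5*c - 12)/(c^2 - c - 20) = (c^2 + 2*c - 3)/(c - 5)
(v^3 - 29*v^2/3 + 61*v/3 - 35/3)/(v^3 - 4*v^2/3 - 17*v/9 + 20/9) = 3*(v - 7)/(3*v + 4)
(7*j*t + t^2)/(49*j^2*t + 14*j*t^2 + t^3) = 1/(7*j + t)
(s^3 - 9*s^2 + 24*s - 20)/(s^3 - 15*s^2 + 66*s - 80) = (s - 2)/(s - 8)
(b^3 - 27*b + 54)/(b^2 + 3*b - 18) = b - 3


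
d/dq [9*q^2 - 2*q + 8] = 18*q - 2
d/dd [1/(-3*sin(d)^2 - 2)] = 12*sin(2*d)/(7 - 3*cos(2*d))^2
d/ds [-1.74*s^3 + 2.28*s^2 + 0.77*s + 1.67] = -5.22*s^2 + 4.56*s + 0.77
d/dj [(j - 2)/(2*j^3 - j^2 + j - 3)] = (2*j^3 - j^2 + j - (j - 2)*(6*j^2 - 2*j + 1) - 3)/(2*j^3 - j^2 + j - 3)^2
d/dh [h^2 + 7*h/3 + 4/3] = 2*h + 7/3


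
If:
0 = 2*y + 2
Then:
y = -1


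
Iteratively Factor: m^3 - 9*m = (m + 3)*(m^2 - 3*m) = (m - 3)*(m + 3)*(m)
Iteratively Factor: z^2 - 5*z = (z)*(z - 5)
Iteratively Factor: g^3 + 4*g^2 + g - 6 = (g + 3)*(g^2 + g - 2) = (g - 1)*(g + 3)*(g + 2)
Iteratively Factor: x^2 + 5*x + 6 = (x + 3)*(x + 2)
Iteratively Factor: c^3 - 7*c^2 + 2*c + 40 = (c + 2)*(c^2 - 9*c + 20) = (c - 4)*(c + 2)*(c - 5)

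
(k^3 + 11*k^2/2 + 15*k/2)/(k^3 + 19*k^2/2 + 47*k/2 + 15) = k*(k + 3)/(k^2 + 7*k + 6)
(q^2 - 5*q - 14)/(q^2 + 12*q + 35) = (q^2 - 5*q - 14)/(q^2 + 12*q + 35)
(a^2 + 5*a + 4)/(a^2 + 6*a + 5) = (a + 4)/(a + 5)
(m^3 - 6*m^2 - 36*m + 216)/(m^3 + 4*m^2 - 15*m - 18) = (m^2 - 12*m + 36)/(m^2 - 2*m - 3)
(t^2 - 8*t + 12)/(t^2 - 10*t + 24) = (t - 2)/(t - 4)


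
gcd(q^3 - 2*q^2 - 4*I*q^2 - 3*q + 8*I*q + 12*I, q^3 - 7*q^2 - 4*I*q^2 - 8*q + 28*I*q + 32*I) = q^2 + q*(1 - 4*I) - 4*I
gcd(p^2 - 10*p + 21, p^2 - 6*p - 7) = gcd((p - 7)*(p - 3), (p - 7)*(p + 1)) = p - 7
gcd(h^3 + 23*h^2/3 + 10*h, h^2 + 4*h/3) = h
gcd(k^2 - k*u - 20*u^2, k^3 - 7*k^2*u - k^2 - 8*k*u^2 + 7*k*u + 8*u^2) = 1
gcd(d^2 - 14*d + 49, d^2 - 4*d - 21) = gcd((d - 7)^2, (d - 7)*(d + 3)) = d - 7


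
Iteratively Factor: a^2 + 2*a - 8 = (a - 2)*(a + 4)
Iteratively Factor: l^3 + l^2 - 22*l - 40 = (l + 4)*(l^2 - 3*l - 10) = (l - 5)*(l + 4)*(l + 2)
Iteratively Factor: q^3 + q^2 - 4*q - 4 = (q + 1)*(q^2 - 4) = (q - 2)*(q + 1)*(q + 2)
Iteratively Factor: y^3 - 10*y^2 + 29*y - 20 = (y - 1)*(y^2 - 9*y + 20) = (y - 4)*(y - 1)*(y - 5)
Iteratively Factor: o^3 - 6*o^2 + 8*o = (o - 2)*(o^2 - 4*o) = o*(o - 2)*(o - 4)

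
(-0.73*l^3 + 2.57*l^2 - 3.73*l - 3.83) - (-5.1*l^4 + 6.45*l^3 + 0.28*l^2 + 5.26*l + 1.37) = 5.1*l^4 - 7.18*l^3 + 2.29*l^2 - 8.99*l - 5.2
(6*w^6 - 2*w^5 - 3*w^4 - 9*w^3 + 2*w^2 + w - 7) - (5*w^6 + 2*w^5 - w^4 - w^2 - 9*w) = w^6 - 4*w^5 - 2*w^4 - 9*w^3 + 3*w^2 + 10*w - 7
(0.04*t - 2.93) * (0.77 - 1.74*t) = -0.0696*t^2 + 5.129*t - 2.2561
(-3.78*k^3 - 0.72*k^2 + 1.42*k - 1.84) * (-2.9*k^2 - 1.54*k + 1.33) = 10.962*k^5 + 7.9092*k^4 - 8.0366*k^3 + 2.1916*k^2 + 4.7222*k - 2.4472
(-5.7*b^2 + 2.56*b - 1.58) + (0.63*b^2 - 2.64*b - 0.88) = -5.07*b^2 - 0.0800000000000001*b - 2.46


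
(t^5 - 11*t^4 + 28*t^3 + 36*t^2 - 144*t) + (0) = t^5 - 11*t^4 + 28*t^3 + 36*t^2 - 144*t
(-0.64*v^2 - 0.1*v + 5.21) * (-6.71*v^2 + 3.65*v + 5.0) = 4.2944*v^4 - 1.665*v^3 - 38.5241*v^2 + 18.5165*v + 26.05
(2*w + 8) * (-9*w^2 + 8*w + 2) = -18*w^3 - 56*w^2 + 68*w + 16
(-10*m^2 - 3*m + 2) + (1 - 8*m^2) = -18*m^2 - 3*m + 3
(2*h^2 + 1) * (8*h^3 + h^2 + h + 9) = 16*h^5 + 2*h^4 + 10*h^3 + 19*h^2 + h + 9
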